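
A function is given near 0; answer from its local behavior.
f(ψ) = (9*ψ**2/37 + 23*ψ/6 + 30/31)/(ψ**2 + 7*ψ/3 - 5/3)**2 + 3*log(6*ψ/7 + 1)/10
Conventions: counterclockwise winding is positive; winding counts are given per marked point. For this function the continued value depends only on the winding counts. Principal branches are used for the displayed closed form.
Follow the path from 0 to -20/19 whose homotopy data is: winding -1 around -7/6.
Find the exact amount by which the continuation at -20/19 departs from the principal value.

The rational part is single-valued and drops out of the difference; each branch term changes only by its own monodromy.
(3/10)*log(1 - ψ/(-7/6)): each positive loop around -7/6 adds 2*pi*i to the log, so winding -1 contributes (3/10)*(-1)*2*pi*i = -(3/5)*pi*i.
Summing the contributions at ψ = -20/19 gives -(3/5)*pi*i.

Continued minus principal equals -(3/5)*pi*i.


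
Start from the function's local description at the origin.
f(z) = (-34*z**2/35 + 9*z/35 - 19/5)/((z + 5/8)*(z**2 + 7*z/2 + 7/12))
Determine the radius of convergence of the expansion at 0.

Denominator factor (z**2 + 7*z/2 + 7/12): discriminant 119/12, real irrational roots -7/4 + (1/12)*sqrt(357) and -7/4 - (1/12)*sqrt(357); poles of order 1, moduli 7/4 - (1/12)*sqrt(357) and 7/4 + (1/12)*sqrt(357).
Denominator factor (z + 5/8): pole of order 1 at -5/8, modulus 5/8.
The radius of convergence is the smallest modulus among the singular points: 7/4 - (1/12)*sqrt(357).

The radius of convergence is 7/4 - (1/12)*sqrt(357).


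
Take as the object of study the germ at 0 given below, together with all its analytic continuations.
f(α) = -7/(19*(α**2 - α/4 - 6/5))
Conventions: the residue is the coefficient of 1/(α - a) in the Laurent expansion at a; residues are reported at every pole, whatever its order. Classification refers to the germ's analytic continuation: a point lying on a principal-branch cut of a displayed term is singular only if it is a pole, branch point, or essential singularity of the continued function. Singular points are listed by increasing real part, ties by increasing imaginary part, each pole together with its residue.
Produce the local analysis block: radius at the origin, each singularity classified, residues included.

Denominator factor (α**2 - α/4 - 6/5): discriminant 389/80, real irrational roots 1/8 + (1/40)*sqrt(1945) and 1/8 - (1/40)*sqrt(1945); poles of order 1, moduli 1/8 + (1/40)*sqrt(1945) and -1/8 + (1/40)*sqrt(1945).
The radius of convergence is the smallest modulus among the singular points: -1/8 + (1/40)*sqrt(1945).
The factor α**2 - α/4 - 6/5 splits as (α - a)(α - a') with a = 1/8 - (1/40)*sqrt(1945), a' = 1/8 + (1/40)*sqrt(1945). At the order-1 pole a set g(α) = (α - a)*f(α) = [-7/19] / (α - a').
Simple pole: residue = g(a) at a = 1/8 - (1/40)*sqrt(1945), which is (28/7391)*sqrt(1945).
The factor α**2 - α/4 - 6/5 splits as (α - a)(α - a') with a = 1/8 + (1/40)*sqrt(1945), a' = 1/8 - (1/40)*sqrt(1945). At the order-1 pole a set g(α) = (α - a)*f(α) = [-7/19] / (α - a').
Simple pole: residue = g(a) at a = 1/8 + (1/40)*sqrt(1945), which is -(28/7391)*sqrt(1945).
List the singular points by increasing real part (a conjugate pair: the negative imaginary part first).

Radius of convergence at 0: -1/8 + (1/40)*sqrt(1945).
At 1/8 - (1/40)*sqrt(1945): a pole of order 1; residue (28/7391)*sqrt(1945).
At 1/8 + (1/40)*sqrt(1945): a pole of order 1; residue -(28/7391)*sqrt(1945).


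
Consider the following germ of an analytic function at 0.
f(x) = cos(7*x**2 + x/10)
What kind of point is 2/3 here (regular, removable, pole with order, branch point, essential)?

The point is a regular point.

There is no denominator, hence no pole anywhere.
The factor cos(7*x**2 + x/10) is entire.
So the germ continues analytically to 2/3.


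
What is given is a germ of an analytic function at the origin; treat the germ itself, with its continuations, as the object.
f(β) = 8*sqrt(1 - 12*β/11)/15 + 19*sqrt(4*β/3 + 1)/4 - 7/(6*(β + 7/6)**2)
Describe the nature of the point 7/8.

Denominator factors: β + 7/6 = 49/24 at β = 7/8 — none vanishes.
Branch term sqrt(1 - β/(-3/4)): argument at 7/8 is 13/6, nonzero, so 7/8 is not its branch point (a point on a principal cut is still regular for the continued germ).
Branch term sqrt(1 - β/(11/12)): argument at 7/8 is 1/22, nonzero, so 7/8 is not its branch point (a point on a principal cut is still regular for the continued germ).
So the germ continues analytically to 7/8.

The point is a regular point.


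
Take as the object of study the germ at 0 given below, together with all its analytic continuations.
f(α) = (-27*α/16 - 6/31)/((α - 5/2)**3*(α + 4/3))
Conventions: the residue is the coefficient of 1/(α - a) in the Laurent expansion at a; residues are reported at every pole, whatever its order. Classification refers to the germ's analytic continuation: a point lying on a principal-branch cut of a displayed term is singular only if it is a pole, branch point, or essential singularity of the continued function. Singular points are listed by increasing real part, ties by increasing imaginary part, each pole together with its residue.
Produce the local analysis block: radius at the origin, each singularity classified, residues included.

Denominator factor (α - 5/2)^3: pole of order 3 at 5/2, modulus 5/2.
Denominator factor (α + 4/3): pole of order 1 at -4/3, modulus 4/3.
The radius of convergence is the smallest modulus among the singular points: 4/3.
At the order-1 pole -4/3 set g(α) = (α - (-4/3))*f(α) = (-27*α/16 - 6/31)/(α - 5/2)**3.
Simple pole: residue = g(a) at a = -4/3, which is -13770/377177.
At the order-3 pole 5/2 set g(α) = (α - (5/2))^3*f(α) = (-27*α/16 - 6/31)/(α + 4/3).
Order-3 pole: residue = g''(a)/2; g''(5/2) = 27540/377177, so the residue is 13770/377177.
List the singular points by increasing real part (a conjugate pair: the negative imaginary part first).

Radius of convergence at 0: 4/3.
At -4/3: a pole of order 1; residue -13770/377177.
At 5/2: a pole of order 3; residue 13770/377177.


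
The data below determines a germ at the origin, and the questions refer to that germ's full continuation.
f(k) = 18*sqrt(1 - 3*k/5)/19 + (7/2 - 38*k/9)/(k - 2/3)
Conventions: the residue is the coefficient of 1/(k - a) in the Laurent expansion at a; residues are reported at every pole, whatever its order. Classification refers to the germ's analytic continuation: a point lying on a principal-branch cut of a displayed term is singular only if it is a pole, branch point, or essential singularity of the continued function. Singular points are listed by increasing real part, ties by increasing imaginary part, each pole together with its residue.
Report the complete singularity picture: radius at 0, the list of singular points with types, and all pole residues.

Radius of convergence at 0: 2/3.
At 2/3: a pole of order 1; residue 37/54.
At 5/3: an algebraic (square-root) branch point.

Denominator factor (k - 2/3): pole of order 1 at 2/3, modulus 2/3.
Branch term (18/19)*sqrt(1 - k/(5/3)): its argument vanishes at k = 5/3, a square-root branch point, modulus 5/3.
The radius of convergence is the smallest modulus among the singular points: 2/3.
The branch term is analytic at 2/3 and contributes nothing to the residue; only the rational part matters.
At the order-1 pole 2/3 set g(k) = (k - (2/3))*(rational part) = 7/2 - 38*k/9.
Simple pole: residue = g(a) at a = 2/3, which is 37/54.
List the singular points by increasing real part (a conjugate pair: the negative imaginary part first).


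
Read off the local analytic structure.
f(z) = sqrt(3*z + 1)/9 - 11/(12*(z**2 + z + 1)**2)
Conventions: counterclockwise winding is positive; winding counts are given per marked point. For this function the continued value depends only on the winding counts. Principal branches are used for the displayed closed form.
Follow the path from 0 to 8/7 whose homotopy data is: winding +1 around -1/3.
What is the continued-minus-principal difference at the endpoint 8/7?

The rational part is single-valued and drops out of the difference; each branch term changes only by its own monodromy.
(1/9)*sqrt(1 - z/(-1/3)): winding +1 is odd, the square root flips sign, contributing -2*(1/9)*sqrt(1 - (8/7)/(-1/3)) = -2*(1/9)*sqrt(31/7) = -(2/63)*sqrt(217).
Summing the contributions at z = 8/7 gives -(2/63)*sqrt(217).

Continued minus principal equals -(2/63)*sqrt(217).


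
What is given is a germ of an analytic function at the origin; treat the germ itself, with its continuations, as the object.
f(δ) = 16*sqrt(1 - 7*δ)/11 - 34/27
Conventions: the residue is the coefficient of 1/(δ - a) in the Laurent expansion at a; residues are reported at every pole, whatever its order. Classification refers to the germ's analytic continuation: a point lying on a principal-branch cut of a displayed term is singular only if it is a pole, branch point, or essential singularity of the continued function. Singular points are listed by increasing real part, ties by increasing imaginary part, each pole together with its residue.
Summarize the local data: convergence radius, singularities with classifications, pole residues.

Branch term (16/11)*sqrt(1 - δ/(1/7)): its argument vanishes at δ = 1/7, a square-root branch point, modulus 1/7.
The radius of convergence is the smallest modulus among the singular points: 1/7.

Radius of convergence at 0: 1/7.
At 1/7: an algebraic (square-root) branch point.


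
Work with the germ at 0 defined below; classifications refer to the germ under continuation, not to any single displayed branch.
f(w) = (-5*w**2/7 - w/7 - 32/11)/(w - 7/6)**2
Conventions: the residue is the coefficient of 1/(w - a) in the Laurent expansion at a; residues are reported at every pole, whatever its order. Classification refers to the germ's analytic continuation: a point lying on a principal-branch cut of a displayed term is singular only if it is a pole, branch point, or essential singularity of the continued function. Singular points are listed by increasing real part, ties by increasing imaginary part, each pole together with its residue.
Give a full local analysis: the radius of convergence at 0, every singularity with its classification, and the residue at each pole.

Denominator factor (w - 7/6)^2: pole of order 2 at 7/6, modulus 7/6.
The radius of convergence is the smallest modulus among the singular points: 7/6.
At the order-2 pole 7/6 set g(w) = (w - (7/6))^2*f(w) = -5*w**2/7 - w/7 - 32/11.
Order-2 pole: residue = g'(a); g'(7/6) = -38/21, so the residue is -38/21.

Radius of convergence at 0: 7/6.
At 7/6: a pole of order 2; residue -38/21.


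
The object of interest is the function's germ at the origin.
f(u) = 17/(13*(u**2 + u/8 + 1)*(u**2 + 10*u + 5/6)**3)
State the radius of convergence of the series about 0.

The radius of convergence is 5 - (1/6)*sqrt(870).

Denominator factor (u**2 + u/8 + 1): discriminant -255/64, complex-conjugate roots (-1/16) + ((1/16)*sqrt(255))*i and (-1/16) - ((1/16)*sqrt(255))*i; poles of order 1, moduli 1 and 1.
Denominator factor (u**2 + 10*u + 5/6)^3: discriminant 290/3, real irrational roots -5 + (1/6)*sqrt(870) and -5 - (1/6)*sqrt(870); poles of order 3, moduli 5 - (1/6)*sqrt(870) and 5 + (1/6)*sqrt(870).
The radius of convergence is the smallest modulus among the singular points: 5 - (1/6)*sqrt(870).


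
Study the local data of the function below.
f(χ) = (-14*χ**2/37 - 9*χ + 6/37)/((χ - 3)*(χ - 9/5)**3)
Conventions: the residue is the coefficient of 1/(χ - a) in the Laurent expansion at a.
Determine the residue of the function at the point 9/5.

At the order-3 pole 9/5 set g(χ) = (χ - (9/5))^3*f(χ) = (-14*χ**2/37 - 9*χ + 6/37)/(χ - 3).
Order-3 pole: residue = g''(a)/2; g''(9/5) = 46625/1332, so the residue is 46625/2664.

The residue is 46625/2664.


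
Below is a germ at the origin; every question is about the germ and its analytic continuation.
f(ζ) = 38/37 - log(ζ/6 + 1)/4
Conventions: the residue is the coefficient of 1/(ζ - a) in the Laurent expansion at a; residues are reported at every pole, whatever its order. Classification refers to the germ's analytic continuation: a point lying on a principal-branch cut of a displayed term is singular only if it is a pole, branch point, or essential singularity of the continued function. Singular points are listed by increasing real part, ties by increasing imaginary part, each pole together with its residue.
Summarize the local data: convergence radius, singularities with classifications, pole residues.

Branch term (-1/4)*log(1 - ζ/(-6)): its argument vanishes at ζ = -6, a logarithmic branch point, modulus 6.
The radius of convergence is the smallest modulus among the singular points: 6.

Radius of convergence at 0: 6.
At -6: a logarithmic branch point.


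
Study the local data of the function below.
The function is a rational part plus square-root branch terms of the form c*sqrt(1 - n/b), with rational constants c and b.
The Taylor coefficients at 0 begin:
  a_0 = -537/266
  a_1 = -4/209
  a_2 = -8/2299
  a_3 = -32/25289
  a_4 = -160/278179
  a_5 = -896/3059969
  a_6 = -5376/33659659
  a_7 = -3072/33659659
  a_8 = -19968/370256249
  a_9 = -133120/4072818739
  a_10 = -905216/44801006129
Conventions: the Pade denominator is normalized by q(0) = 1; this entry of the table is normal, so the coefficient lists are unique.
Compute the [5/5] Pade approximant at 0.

Taylor coefficients needed (read off): a_0 = -537/266, a_1 = -4/209, a_2 = -8/2299, a_3 = -32/25289, a_4 = -160/278179, a_5 = -896/3059969, a_6 = -5376/33659659, a_7 = -3072/33659659, a_8 = -19968/370256249, a_9 = -133120/4072818739, a_10 = -905216/44801006129.
Write the denominator as Q(n) = 1 + q1*n + q2*n^2 + q3*n^3 + q4*n^4 + q5*n^5. Requiring Q*f - P = O(n^11) with deg P <= 5 kills the coefficients of n^6..n^10 in Q*f:
  n^6: a_6 + q1*a_5 + q2*a_4 + q3*a_3 + q4*a_2 + q5*a_1 = 0, i.e. -5376/33659659 + (-896/3059969)*q1 + (-160/278179)*q2 + (-32/25289)*q3 + (-8/2299)*q4 + (-4/209)*q5 = 0.
  n^7: a_7 + q1*a_6 + q2*a_5 + q3*a_4 + q4*a_3 + q5*a_2 = 0, i.e. -3072/33659659 + (-5376/33659659)*q1 + (-896/3059969)*q2 + (-160/278179)*q3 + (-32/25289)*q4 + (-8/2299)*q5 = 0.
  n^8: a_8 + q1*a_7 + q2*a_6 + q3*a_5 + q4*a_4 + q5*a_3 = 0, i.e. -19968/370256249 + (-3072/33659659)*q1 + (-5376/33659659)*q2 + (-896/3059969)*q3 + (-160/278179)*q4 + (-32/25289)*q5 = 0.
  n^9: a_9 + q1*a_8 + q2*a_7 + q3*a_6 + q4*a_5 + q5*a_4 = 0, i.e. -133120/4072818739 + (-19968/370256249)*q1 + (-3072/33659659)*q2 + (-5376/33659659)*q3 + (-896/3059969)*q4 + (-160/278179)*q5 = 0.
  n^10: a_10 + q1*a_9 + q2*a_8 + q3*a_7 + q4*a_6 + q5*a_5 = 0, i.e. -905216/44801006129 + (-133120/4072818739)*q1 + (-19968/370256249)*q2 + (-3072/33659659)*q3 + (-5376/33659659)*q4 + (-896/3059969)*q5 = 0.
Solving this linear system: q1 = -18/11, q2 = 112/121, q3 = -280/1331, q4 = 240/14641, q5 = -32/161051.
The numerator is Q*f truncated at degree 5: P0 = a_0 = -537/266; P1 = a_1 + q1*a_0 = 4805/1463; P2 = a_2 + q1*a_1 + q2*a_0 = -4232/2299; P3 = a_3 + q1*a_2 + q2*a_1 + q3*a_0 = 10404/25289; P4 = a_4 + q1*a_3 + q2*a_2 + q3*a_1 + q4*a_0 = -59960/1947253; P5 = a_5 + q1*a_4 + q2*a_3 + q3*a_2 + q4*a_1 + q5*a_0 = 6352/21419783.

The Pade approximant has numerator coefficients [-537/266, 4805/1463, -4232/2299, 10404/25289, -59960/1947253, 6352/21419783]; denominator coefficients [1, -18/11, 112/121, -280/1331, 240/14641, -32/161051].


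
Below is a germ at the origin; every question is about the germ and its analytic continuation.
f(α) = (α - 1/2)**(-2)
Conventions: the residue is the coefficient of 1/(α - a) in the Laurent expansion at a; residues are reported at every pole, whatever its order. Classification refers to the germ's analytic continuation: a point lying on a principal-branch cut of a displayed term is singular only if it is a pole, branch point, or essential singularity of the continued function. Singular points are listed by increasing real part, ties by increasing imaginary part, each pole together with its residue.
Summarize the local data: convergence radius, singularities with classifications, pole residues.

Denominator factor (α - 1/2)^2: pole of order 2 at 1/2, modulus 1/2.
The radius of convergence is the smallest modulus among the singular points: 1/2.
At the order-2 pole 1/2 set g(α) = (α - (1/2))^2*f(α) = 1.
Order-2 pole: residue = g'(a); g'(1/2) = 0, so the residue is 0.

Radius of convergence at 0: 1/2.
At 1/2: a pole of order 2; residue 0.


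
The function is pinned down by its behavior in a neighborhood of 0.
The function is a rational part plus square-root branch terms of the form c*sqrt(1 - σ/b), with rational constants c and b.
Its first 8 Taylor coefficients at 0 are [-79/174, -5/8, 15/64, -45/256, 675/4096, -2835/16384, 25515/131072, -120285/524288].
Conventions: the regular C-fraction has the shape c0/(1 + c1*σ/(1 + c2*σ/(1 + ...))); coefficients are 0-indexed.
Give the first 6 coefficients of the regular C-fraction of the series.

Taylor coefficients (read off): a_0 = -79/174, a_1 = -5/8, a_2 = 15/64, a_3 = -45/256, a_4 = 675/4096, a_5 = -2835/16384.
c0 = a_0 = -79/174. Peel one level at a time: if S = 1 + c*σ/S' with S'(0) = 1, then c is the σ-coefficient of S and S' = c*σ/(S - 1).
S_1 = c0/f = 1 + (-435/316)*σ + (481545/199712)*σ^2 + ...; c1 = -435/316.
S_2 = c1*σ/(S_1 - 1) = 1 + (1107/632)*σ + (-9/64)*σ^2 + ...; c2 = 1107/632.
S_3 = c2*σ/(S_2 - 1) = 1 + (79/984)*σ + (-52061/968256)*σ^2 + ...; c3 = 79/984.
S_4 = c3*σ/(S_3 - 1) = 1 + (659/984)*σ + (-9/64)*σ^2 + ...; c4 = 659/984.
S_5 = c4*σ/(S_4 - 1) = 1 + (1107/5272)*σ + ...; c5 = 1107/5272.

The regular C-fraction coefficients are [-79/174, -435/316, 1107/632, 79/984, 659/984, 1107/5272].


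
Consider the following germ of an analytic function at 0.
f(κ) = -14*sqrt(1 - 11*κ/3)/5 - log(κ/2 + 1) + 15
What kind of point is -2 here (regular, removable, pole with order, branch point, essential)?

The point is a logarithmic branch point.

The term (-1)*log(1 - κ/(-2)) has argument 1 - -2/(-2) = 0 at -2: a logarithmic (infinitely-sheeted) branch point; the remaining terms are analytic or single-valued there.


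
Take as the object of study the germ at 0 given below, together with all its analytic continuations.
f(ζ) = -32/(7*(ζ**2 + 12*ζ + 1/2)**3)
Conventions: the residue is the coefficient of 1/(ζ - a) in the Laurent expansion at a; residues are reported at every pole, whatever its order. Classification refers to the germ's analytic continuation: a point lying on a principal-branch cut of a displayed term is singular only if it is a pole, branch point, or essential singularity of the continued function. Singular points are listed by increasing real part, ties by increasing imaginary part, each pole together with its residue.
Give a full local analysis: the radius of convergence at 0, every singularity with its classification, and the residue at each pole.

Radius of convergence at 0: 6 - (1/2)*sqrt(142).
At -6 - (1/2)*sqrt(142): a pole of order 3; residue (24/2505377)*sqrt(142).
At -6 + (1/2)*sqrt(142): a pole of order 3; residue -(24/2505377)*sqrt(142).

Denominator factor (ζ**2 + 12*ζ + 1/2)^3: discriminant 142, real irrational roots -6 + (1/2)*sqrt(142) and -6 - (1/2)*sqrt(142); poles of order 3, moduli 6 - (1/2)*sqrt(142) and 6 + (1/2)*sqrt(142).
The radius of convergence is the smallest modulus among the singular points: 6 - (1/2)*sqrt(142).
The factor ζ**2 + 12*ζ + 1/2 splits as (ζ - a)(ζ - a') with a = -6 - (1/2)*sqrt(142), a' = -6 + (1/2)*sqrt(142). At the order-3 pole a set g(ζ) = (ζ - a)^3*f(ζ) = [-32/7] / (ζ - a')^3.
Order-3 pole: residue = g''(a)/2; g''(-6 - (1/2)*sqrt(142)) = (48/2505377)*sqrt(142), so the residue is (24/2505377)*sqrt(142).
The factor ζ**2 + 12*ζ + 1/2 splits as (ζ - a)(ζ - a') with a = -6 + (1/2)*sqrt(142), a' = -6 - (1/2)*sqrt(142). At the order-3 pole a set g(ζ) = (ζ - a)^3*f(ζ) = [-32/7] / (ζ - a')^3.
Order-3 pole: residue = g''(a)/2; g''(-6 + (1/2)*sqrt(142)) = -(48/2505377)*sqrt(142), so the residue is -(24/2505377)*sqrt(142).
List the singular points by increasing real part (a conjugate pair: the negative imaginary part first).


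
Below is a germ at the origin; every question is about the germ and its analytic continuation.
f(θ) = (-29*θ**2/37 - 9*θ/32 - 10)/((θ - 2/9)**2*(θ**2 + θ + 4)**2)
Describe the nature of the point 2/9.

The denominator factor θ - 2/9 vanishes at 2/9 and appears to the power 2; the numerator there equals -484373/47952, nonzero, and no other factor vanishes.
Hence a pole whose order is the multiplicity, 2.

The point is a pole of order 2.


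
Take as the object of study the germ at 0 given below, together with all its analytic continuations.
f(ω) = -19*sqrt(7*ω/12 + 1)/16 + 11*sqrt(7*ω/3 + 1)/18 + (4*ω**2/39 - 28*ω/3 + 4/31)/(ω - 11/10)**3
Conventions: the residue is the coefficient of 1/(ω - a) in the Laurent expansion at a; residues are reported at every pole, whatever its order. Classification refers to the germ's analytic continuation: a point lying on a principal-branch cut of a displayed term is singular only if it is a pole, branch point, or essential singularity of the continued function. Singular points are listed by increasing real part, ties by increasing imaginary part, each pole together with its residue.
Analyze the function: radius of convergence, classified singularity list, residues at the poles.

Denominator factor (ω - 11/10)^3: pole of order 3 at 11/10, modulus 11/10.
Branch term (11/18)*sqrt(1 - ω/(-3/7)): its argument vanishes at ω = -3/7, a square-root branch point, modulus 3/7.
Branch term (-19/16)*sqrt(1 - ω/(-12/7)): its argument vanishes at ω = -12/7, a square-root branch point, modulus 12/7.
The radius of convergence is the smallest modulus among the singular points: 3/7.
The branch terms are analytic at 11/10 and contribute nothing to the residue; only the rational part matters.
At the order-3 pole 11/10 set g(ω) = (ω - (11/10))^3*(rational part) = 4*ω**2/39 - 28*ω/3 + 4/31.
Order-3 pole: residue = g''(a)/2; g''(11/10) = 8/39, so the residue is 4/39.
List the singular points by increasing real part (a conjugate pair: the negative imaginary part first).

Radius of convergence at 0: 3/7.
At -12/7: an algebraic (square-root) branch point.
At -3/7: an algebraic (square-root) branch point.
At 11/10: a pole of order 3; residue 4/39.


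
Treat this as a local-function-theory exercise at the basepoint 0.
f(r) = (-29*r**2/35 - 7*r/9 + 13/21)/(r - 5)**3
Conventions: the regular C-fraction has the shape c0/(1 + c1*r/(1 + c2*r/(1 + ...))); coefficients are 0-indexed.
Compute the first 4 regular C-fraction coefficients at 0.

Taylor coefficients (expand at 0): a_0 = -13/2625, a_1 = 128/39375, a_2 = 86/9375, a_3 = 111/21875.
c0 = a_0 = -13/2625. Peel one level at a time: if S = 1 + c*r/S' with S'(0) = 1, then c is the r-coefficient of S and S' = c*r/(S - 1).
S_1 = c0/f = 1 + (128/195)*r + (86818/38025)*r^2 + ...; c1 = 128/195.
S_2 = c1*r/(S_1 - 1) = 1 + (-43409/12480)*r + (655569/102400)*r^2 + ...; c2 = -43409/12480.
S_3 = c2*r/(S_2 - 1) = 1 + (25567191/13890880)*r + ...; c3 = 25567191/13890880.

The regular C-fraction coefficients are [-13/2625, 128/195, -43409/12480, 25567191/13890880].


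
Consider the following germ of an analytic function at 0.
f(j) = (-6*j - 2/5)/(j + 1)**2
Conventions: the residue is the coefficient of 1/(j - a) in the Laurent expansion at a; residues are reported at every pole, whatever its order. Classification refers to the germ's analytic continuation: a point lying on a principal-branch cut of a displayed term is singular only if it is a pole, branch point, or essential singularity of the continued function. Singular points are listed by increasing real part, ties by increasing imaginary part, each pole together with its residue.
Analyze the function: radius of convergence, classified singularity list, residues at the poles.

Denominator factor (j + 1)^2: pole of order 2 at -1, modulus 1.
The radius of convergence is the smallest modulus among the singular points: 1.
At the order-2 pole -1 set g(j) = (j - (-1))^2*f(j) = -6*j - 2/5.
Order-2 pole: residue = g'(a); g'(-1) = -6, so the residue is -6.

Radius of convergence at 0: 1.
At -1: a pole of order 2; residue -6.


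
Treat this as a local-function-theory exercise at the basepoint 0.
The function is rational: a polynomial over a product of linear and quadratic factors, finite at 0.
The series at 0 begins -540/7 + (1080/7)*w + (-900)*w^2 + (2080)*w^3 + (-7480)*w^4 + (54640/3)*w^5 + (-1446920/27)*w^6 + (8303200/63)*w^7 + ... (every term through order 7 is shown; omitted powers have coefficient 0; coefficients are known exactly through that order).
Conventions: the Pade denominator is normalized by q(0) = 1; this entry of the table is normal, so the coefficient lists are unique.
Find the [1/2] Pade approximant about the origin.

The Pade approximant has numerator coefficients [-540/7, 18960/161]; denominator coefficients [1, 98/207, -2219/207].

Taylor coefficients needed (read off): a_0 = -540/7, a_1 = 1080/7, a_2 = -900, a_3 = 2080.
Write the denominator as Q(w) = 1 + q1*w + q2*w^2. Requiring Q*f - P = O(w^4) with deg P <= 1 kills the coefficients of w^2..w^3 in Q*f:
  w^2: a_2 + q1*a_1 + q2*a_0 = 0, i.e. -900 + (1080/7)*q1 + (-540/7)*q2 = 0.
  w^3: a_3 + q1*a_2 + q2*a_1 = 0, i.e. 2080 + (-900)*q1 + (1080/7)*q2 = 0.
Solving this linear system: q1 = 98/207, q2 = -2219/207.
The numerator is Q*f truncated at degree 1: P0 = a_0 = -540/7; P1 = a_1 + q1*a_0 = 18960/161.


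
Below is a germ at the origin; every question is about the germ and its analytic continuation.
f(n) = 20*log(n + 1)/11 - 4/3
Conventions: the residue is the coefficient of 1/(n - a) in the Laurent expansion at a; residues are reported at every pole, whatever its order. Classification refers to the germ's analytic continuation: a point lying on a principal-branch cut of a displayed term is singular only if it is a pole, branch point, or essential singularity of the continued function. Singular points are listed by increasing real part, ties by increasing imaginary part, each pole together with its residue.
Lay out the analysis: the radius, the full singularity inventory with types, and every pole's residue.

Branch term (20/11)*log(1 - n/(-1)): its argument vanishes at n = -1, a logarithmic branch point, modulus 1.
The radius of convergence is the smallest modulus among the singular points: 1.

Radius of convergence at 0: 1.
At -1: a logarithmic branch point.


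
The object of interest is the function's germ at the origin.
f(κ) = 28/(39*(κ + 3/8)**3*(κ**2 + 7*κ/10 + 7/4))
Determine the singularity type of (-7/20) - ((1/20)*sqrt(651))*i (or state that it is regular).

The denominator factor κ**2 + 7*κ/10 + 7/4 vanishes at (-7/20) - ((1/20)*sqrt(651))*i and appears to the power 1; the numerator there equals 28/39, nonzero, and no other factor vanishes.
Hence a pole whose order is the multiplicity, 1.

The point is a pole of order 1.


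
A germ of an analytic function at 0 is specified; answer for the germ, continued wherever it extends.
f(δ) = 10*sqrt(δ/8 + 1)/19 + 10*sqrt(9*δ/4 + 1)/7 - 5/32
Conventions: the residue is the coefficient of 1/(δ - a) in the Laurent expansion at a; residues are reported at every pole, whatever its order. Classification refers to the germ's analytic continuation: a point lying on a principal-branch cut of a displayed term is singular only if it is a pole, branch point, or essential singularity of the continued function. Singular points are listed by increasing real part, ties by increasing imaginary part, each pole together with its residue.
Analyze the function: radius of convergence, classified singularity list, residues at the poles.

Radius of convergence at 0: 4/9.
At -8: an algebraic (square-root) branch point.
At -4/9: an algebraic (square-root) branch point.

Branch term (10/19)*sqrt(1 - δ/(-8)): its argument vanishes at δ = -8, a square-root branch point, modulus 8.
Branch term (10/7)*sqrt(1 - δ/(-4/9)): its argument vanishes at δ = -4/9, a square-root branch point, modulus 4/9.
The radius of convergence is the smallest modulus among the singular points: 4/9.
List the singular points by increasing real part (a conjugate pair: the negative imaginary part first).


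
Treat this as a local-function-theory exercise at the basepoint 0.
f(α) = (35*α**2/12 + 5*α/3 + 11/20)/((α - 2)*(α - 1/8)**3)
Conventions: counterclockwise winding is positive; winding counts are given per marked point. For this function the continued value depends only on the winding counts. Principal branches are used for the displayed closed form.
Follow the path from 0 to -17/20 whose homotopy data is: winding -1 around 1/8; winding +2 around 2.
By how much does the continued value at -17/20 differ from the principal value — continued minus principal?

The function is rational, hence single-valued: continuing it around any pole returns the same value, so the difference is 0.

Continued minus principal equals 0.


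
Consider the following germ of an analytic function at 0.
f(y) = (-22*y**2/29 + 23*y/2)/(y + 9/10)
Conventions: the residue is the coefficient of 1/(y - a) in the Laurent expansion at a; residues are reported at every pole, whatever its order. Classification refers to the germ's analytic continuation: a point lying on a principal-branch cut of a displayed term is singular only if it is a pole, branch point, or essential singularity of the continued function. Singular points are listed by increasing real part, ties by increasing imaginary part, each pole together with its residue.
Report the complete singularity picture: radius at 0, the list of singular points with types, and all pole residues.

Denominator factor (y + 9/10): pole of order 1 at -9/10, modulus 9/10.
The radius of convergence is the smallest modulus among the singular points: 9/10.
At the order-1 pole -9/10 set g(y) = (y - (-9/10))*f(y) = -22*y**2/29 + 23*y/2.
Simple pole: residue = g(a) at a = -9/10, which is -31797/2900.

Radius of convergence at 0: 9/10.
At -9/10: a pole of order 1; residue -31797/2900.


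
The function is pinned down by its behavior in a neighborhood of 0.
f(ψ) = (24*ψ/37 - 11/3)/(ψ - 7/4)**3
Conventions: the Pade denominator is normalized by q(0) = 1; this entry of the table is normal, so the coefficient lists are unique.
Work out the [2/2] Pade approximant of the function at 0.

Taylor coefficients needed (expand at 0): a_0 = 704/1029, a_1 = 93440/88837, a_2 = 704512/621859, a_3 = 13574144/13059039, a_4 = 26460160/30471091.
Write the denominator as Q(ψ) = 1 + q1*ψ + q2*ψ^2. Requiring Q*f - P = O(ψ^5) with deg P <= 2 kills the coefficients of ψ^3..ψ^4 in Q*f:
  ψ^3: a_3 + q1*a_2 + q2*a_1 = 0, i.e. 13574144/13059039 + (704512/621859)*q1 + (93440/88837)*q2 = 0.
  ψ^4: a_4 + q1*a_3 + q2*a_2 = 0, i.e. 26460160/30471091 + (13574144/13059039)*q1 + (704512/621859)*q2 = 0.
Solving this linear system: q1 = -1023214/736477, q2 = 7860128/15466017.
The numerator is Q*f truncated at degree 2: P0 = a_0 = 704/1029; P1 = a_1 + q1*a_0 = 2840069248/28039888821; P2 = a_2 + q1*a_1 + q2*a_0 = 11360276992/588837665241.

The Pade approximant has numerator coefficients [704/1029, 2840069248/28039888821, 11360276992/588837665241]; denominator coefficients [1, -1023214/736477, 7860128/15466017].


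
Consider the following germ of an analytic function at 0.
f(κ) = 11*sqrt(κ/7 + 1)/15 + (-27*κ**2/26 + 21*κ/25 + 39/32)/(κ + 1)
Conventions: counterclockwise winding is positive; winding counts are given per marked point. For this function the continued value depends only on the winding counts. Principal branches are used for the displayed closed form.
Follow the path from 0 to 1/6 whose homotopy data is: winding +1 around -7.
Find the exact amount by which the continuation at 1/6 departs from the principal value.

The rational part is single-valued and drops out of the difference; each branch term changes only by its own monodromy.
(11/15)*sqrt(1 - κ/(-7)): winding +1 is odd, the square root flips sign, contributing -2*(11/15)*sqrt(1 - (1/6)/(-7)) = -2*(11/15)*sqrt(43/42) = -(11/315)*sqrt(1806).
Summing the contributions at κ = 1/6 gives -(11/315)*sqrt(1806).

Continued minus principal equals -(11/315)*sqrt(1806).


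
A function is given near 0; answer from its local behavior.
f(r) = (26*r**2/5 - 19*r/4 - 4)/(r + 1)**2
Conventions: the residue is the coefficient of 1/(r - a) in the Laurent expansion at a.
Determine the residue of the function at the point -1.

The residue is -303/20.

At the order-2 pole -1 set g(r) = (r - (-1))^2*f(r) = 26*r**2/5 - 19*r/4 - 4.
Order-2 pole: residue = g'(a); g'(-1) = -303/20, so the residue is -303/20.


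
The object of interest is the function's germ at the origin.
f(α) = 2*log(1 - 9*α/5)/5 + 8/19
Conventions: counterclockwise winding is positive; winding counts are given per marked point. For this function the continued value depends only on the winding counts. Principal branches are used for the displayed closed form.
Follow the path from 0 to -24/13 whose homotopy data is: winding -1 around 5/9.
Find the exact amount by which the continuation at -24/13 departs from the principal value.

Continued minus principal equals -(4/5)*pi*i.

The rational part is single-valued and drops out of the difference; each branch term changes only by its own monodromy.
(2/5)*log(1 - α/(5/9)): each positive loop around 5/9 adds 2*pi*i to the log, so winding -1 contributes (2/5)*(-1)*2*pi*i = -(4/5)*pi*i.
Summing the contributions at α = -24/13 gives -(4/5)*pi*i.


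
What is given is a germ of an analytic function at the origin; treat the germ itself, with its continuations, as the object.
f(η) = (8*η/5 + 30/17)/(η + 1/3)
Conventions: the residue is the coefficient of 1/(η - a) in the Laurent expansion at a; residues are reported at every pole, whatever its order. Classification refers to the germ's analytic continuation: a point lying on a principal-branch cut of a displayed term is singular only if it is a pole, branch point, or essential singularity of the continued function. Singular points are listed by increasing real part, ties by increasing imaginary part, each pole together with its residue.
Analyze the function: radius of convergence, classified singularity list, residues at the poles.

Denominator factor (η + 1/3): pole of order 1 at -1/3, modulus 1/3.
The radius of convergence is the smallest modulus among the singular points: 1/3.
At the order-1 pole -1/3 set g(η) = (η - (-1/3))*f(η) = 8*η/5 + 30/17.
Simple pole: residue = g(a) at a = -1/3, which is 314/255.

Radius of convergence at 0: 1/3.
At -1/3: a pole of order 1; residue 314/255.


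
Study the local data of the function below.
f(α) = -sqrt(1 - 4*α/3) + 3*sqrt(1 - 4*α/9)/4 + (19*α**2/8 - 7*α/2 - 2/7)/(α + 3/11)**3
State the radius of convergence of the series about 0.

Denominator factor (α + 3/11)^3: pole of order 3 at -3/11, modulus 3/11.
Branch term (-1)*sqrt(1 - α/(3/4)): its argument vanishes at α = 3/4, a square-root branch point, modulus 3/4.
Branch term (3/4)*sqrt(1 - α/(9/4)): its argument vanishes at α = 9/4, a square-root branch point, modulus 9/4.
The radius of convergence is the smallest modulus among the singular points: 3/11.

The radius of convergence is 3/11.


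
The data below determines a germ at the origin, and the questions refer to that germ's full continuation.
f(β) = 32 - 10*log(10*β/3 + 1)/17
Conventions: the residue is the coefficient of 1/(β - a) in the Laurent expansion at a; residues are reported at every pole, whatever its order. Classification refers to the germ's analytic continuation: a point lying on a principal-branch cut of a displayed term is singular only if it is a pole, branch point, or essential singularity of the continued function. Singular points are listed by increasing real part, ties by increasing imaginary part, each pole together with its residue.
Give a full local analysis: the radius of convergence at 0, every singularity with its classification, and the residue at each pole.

Radius of convergence at 0: 3/10.
At -3/10: a logarithmic branch point.

Branch term (-10/17)*log(1 - β/(-3/10)): its argument vanishes at β = -3/10, a logarithmic branch point, modulus 3/10.
The radius of convergence is the smallest modulus among the singular points: 3/10.


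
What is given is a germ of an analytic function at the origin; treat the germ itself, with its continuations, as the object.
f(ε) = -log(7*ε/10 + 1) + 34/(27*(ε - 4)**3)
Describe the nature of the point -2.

Denominator factors: ε - 4 = -6 at ε = -2 — none vanishes.
Branch term log(1 - ε/(-10/7)): argument at -2 is -2/5, nonzero, so -2 is not its branch point (a point on a principal cut is still regular for the continued germ).
So the germ continues analytically to -2.

The point is a regular point.


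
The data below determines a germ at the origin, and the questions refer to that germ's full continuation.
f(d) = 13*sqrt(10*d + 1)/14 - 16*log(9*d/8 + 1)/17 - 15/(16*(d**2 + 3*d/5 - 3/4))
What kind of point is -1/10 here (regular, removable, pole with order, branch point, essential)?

The term (13/14)*sqrt(1 - d/(-1/10)) has argument 1 - -1/10/(-1/10) = 0 at -1/10: a square-root (algebraic, two-sheeted) branch point; the remaining terms are analytic or single-valued there.

The point is an algebraic (square-root) branch point.


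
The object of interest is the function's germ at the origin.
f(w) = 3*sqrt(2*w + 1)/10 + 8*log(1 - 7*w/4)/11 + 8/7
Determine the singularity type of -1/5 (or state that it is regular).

The point is a regular point.

There is no denominator, hence no pole anywhere.
Branch term sqrt(1 - w/(-1/2)): argument at -1/5 is 3/5, nonzero, so -1/5 is not its branch point (a point on a principal cut is still regular for the continued germ).
Branch term log(1 - w/(4/7)): argument at -1/5 is 27/20, nonzero, so -1/5 is not its branch point (a point on a principal cut is still regular for the continued germ).
So the germ continues analytically to -1/5.


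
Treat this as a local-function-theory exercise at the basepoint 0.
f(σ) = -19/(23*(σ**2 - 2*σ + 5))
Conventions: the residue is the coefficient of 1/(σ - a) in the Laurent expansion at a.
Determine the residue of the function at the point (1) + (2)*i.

The residue is (19/92)*i.

The factor σ**2 - 2*σ + 5 splits as (σ - a)(σ - a') with a = (1) + (2)*i, a' = (1) - (2)*i. At the order-1 pole a set g(σ) = (σ - a)*f(σ) = [-19/23] / (σ - a').
Simple pole: residue = g(a) at a = (1) + (2)*i, which is (19/92)*i.


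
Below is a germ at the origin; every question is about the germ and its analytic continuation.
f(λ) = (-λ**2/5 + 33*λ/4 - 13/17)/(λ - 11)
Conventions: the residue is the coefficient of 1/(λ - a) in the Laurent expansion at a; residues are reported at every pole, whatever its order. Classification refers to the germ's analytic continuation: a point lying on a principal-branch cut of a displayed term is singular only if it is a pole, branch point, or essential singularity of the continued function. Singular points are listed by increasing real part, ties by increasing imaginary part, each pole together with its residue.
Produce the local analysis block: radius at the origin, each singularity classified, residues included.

Radius of convergence at 0: 11.
At 11: a pole of order 1; residue 22367/340.

Denominator factor (λ - 11): pole of order 1 at 11, modulus 11.
The radius of convergence is the smallest modulus among the singular points: 11.
At the order-1 pole 11 set g(λ) = (λ - (11))*f(λ) = -λ**2/5 + 33*λ/4 - 13/17.
Simple pole: residue = g(a) at a = 11, which is 22367/340.


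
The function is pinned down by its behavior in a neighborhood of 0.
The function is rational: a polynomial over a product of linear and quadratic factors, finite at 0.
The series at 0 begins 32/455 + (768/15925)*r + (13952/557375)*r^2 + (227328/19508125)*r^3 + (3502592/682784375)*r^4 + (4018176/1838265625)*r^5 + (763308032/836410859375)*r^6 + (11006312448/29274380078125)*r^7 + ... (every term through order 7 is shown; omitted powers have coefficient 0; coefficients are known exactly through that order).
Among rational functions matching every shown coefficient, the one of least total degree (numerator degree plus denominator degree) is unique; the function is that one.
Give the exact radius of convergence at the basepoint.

The radius of convergence is 5/2.

No rational of total degree below 2 reproduces all 8 coefficients; solving the [0/2] Pade equations on them gives f(r) = 8/(13*(r - 7/2)*(r - 5/2)), whose expansion matches every shown term.
Denominator factor (r - 7/2): pole of order 1 at 7/2, modulus 7/2.
Denominator factor (r - 5/2): pole of order 1 at 5/2, modulus 5/2.
The radius of convergence is the smallest modulus among the singular points: 5/2.
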